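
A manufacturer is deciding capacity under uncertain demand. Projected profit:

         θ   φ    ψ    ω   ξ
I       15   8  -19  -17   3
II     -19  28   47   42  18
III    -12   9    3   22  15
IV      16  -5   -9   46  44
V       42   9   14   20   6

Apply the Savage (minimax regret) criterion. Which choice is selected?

V

Column bests: θ=42, φ=28, ψ=47, ω=46, ξ=44.
I regrets: 27, 20, 66, 63, 41 → max 66
II regrets: 61, 0, 0, 4, 26 → max 61
III regrets: 54, 19, 44, 24, 29 → max 54
IV regrets: 26, 33, 56, 0, 0 → max 56
V regrets: 0, 19, 33, 26, 38 → max 38
Smallest max regret = 38 → V.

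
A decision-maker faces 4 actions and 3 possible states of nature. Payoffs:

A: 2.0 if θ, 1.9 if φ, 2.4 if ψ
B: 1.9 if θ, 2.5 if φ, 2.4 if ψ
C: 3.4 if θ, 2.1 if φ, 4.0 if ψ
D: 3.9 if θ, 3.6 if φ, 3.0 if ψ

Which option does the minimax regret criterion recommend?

D

Column bests: θ=3.9, φ=3.6, ψ=4.0.
A regrets: 1.9, 1.7, 1.6 → max 1.9
B regrets: 2.0, 1.1, 1.6 → max 2.0
C regrets: 0.5, 1.5, 0.0 → max 1.5
D regrets: 0.0, 0.0, 1.0 → max 1.0
Smallest max regret = 1.0 → D.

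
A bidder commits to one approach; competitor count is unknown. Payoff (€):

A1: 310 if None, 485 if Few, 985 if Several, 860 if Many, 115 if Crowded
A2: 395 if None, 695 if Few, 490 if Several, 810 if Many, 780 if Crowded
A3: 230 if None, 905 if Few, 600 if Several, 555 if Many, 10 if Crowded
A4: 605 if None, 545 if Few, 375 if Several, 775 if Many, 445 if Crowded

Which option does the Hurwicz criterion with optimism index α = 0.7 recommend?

A1: 0.7·985 + 0.3·115 = 724
A2: 0.7·810 + 0.3·395 = 685.5
A3: 0.7·905 + 0.3·10 = 636.5
A4: 0.7·775 + 0.3·375 = 655
Highest Hurwicz score = 724 → A1.

A1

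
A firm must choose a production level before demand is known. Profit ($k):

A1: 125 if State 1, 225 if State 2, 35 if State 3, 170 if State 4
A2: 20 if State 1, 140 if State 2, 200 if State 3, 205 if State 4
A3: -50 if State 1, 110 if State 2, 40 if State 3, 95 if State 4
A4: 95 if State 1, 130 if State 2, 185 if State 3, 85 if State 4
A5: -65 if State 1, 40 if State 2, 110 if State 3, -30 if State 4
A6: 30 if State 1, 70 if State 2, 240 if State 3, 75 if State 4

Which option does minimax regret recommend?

A2

Column bests: State 1=125, State 2=225, State 3=240, State 4=205.
A1 regrets: 0, 0, 205, 35 → max 205
A2 regrets: 105, 85, 40, 0 → max 105
A3 regrets: 175, 115, 200, 110 → max 200
A4 regrets: 30, 95, 55, 120 → max 120
A5 regrets: 190, 185, 130, 235 → max 235
A6 regrets: 95, 155, 0, 130 → max 155
Smallest max regret = 105 → A2.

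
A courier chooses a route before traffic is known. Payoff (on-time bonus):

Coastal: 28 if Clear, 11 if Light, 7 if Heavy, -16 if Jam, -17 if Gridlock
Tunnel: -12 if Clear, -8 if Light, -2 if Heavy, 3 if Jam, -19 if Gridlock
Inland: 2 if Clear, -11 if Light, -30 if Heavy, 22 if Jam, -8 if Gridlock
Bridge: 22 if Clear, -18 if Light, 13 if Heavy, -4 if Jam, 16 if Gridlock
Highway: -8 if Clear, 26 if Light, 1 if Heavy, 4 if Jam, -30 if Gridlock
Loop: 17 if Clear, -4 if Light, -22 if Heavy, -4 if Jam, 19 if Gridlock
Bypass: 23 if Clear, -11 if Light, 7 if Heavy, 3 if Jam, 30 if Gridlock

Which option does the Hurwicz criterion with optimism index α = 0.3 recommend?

Coastal: 0.3·28 + 0.7·(-17) = -3.5
Tunnel: 0.3·3 + 0.7·(-19) = -12.4
Inland: 0.3·22 + 0.7·(-30) = -14.4
Bridge: 0.3·22 + 0.7·(-18) = -6
Highway: 0.3·26 + 0.7·(-30) = -13.2
Loop: 0.3·19 + 0.7·(-22) = -9.7
Bypass: 0.3·30 + 0.7·(-11) = 1.3
Highest Hurwicz score = 1.3 → Bypass.

Bypass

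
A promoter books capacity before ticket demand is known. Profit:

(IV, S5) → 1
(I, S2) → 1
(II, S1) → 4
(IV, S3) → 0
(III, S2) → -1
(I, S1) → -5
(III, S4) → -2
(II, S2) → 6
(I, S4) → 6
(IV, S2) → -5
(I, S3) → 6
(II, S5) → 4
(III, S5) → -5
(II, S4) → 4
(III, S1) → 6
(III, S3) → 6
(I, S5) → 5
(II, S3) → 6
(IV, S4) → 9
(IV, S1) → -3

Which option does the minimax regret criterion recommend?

Column bests: S1=6, S2=6, S3=6, S4=9, S5=5.
I regrets: 11, 5, 0, 3, 0 → max 11
II regrets: 2, 0, 0, 5, 1 → max 5
III regrets: 0, 7, 0, 11, 10 → max 11
IV regrets: 9, 11, 6, 0, 4 → max 11
Smallest max regret = 5 → II.

II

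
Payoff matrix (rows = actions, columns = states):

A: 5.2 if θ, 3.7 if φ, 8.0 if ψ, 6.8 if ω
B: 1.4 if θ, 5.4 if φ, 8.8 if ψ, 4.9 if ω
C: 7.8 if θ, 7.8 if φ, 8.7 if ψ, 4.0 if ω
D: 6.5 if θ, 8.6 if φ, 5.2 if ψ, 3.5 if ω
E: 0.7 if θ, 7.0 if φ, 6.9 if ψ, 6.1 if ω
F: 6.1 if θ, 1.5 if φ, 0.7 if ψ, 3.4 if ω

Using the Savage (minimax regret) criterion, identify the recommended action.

Column bests: θ=7.8, φ=8.6, ψ=8.8, ω=6.8.
A regrets: 2.6, 4.9, 0.8, 0.0 → max 4.9
B regrets: 6.4, 3.2, 0.0, 1.9 → max 6.4
C regrets: 0.0, 0.8, 0.1, 2.8 → max 2.8
D regrets: 1.3, 0.0, 3.6, 3.3 → max 3.6
E regrets: 7.1, 1.6, 1.9, 0.7 → max 7.1
F regrets: 1.7, 7.1, 8.1, 3.4 → max 8.1
Smallest max regret = 2.8 → C.

C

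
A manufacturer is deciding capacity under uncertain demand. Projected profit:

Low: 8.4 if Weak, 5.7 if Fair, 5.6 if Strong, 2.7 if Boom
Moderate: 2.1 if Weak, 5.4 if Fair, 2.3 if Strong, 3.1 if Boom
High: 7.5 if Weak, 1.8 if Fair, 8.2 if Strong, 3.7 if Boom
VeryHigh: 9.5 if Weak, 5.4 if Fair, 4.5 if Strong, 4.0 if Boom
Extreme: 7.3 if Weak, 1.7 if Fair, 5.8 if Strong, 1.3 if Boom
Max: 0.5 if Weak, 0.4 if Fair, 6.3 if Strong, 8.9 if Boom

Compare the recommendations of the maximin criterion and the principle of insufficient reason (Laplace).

maximin → VeryHigh; laplace → VeryHigh (agree)

Row minima: Low=2.7, Moderate=2.1, High=1.8, VeryHigh=4.0, Extreme=1.3, Max=0.4
Best worst-case = 4.0 → VeryHigh.
Row averages: Low=5.6, Moderate=3.225, High=5.3, VeryHigh=5.85, Extreme=4.025, Max=4.025
Highest average = 5.85 → VeryHigh.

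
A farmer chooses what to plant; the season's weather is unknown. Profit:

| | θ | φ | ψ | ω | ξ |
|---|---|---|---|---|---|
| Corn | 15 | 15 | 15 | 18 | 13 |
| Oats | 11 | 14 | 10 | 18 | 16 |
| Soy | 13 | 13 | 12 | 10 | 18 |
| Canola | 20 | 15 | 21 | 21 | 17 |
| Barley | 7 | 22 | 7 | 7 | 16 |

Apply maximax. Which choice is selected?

Barley

Row maxima: Corn=18, Oats=18, Soy=18, Canola=21, Barley=22
Best best-case = 22 → Barley.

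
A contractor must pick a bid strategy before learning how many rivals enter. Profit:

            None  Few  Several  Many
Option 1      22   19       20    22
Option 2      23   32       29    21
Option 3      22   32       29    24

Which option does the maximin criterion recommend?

Row minima: Option 1=19, Option 2=21, Option 3=22
Best worst-case = 22 → Option 3.

Option 3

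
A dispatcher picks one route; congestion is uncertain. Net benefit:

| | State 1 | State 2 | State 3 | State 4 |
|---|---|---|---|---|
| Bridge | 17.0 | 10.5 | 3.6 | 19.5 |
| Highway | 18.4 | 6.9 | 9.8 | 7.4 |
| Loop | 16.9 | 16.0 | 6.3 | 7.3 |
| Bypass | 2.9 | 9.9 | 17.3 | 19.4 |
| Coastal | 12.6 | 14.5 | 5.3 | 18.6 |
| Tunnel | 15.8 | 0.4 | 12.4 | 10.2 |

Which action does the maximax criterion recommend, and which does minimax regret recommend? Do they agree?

Row maxima: Bridge=19.5, Highway=18.4, Loop=16.9, Bypass=19.4, Coastal=18.6, Tunnel=15.8
Best best-case = 19.5 → Bridge.
Column bests: State 1=18.4, State 2=16.0, State 3=17.3, State 4=19.5.
Bridge regrets: 1.4, 5.5, 13.7, 0.0 → max 13.7
Highway regrets: 0.0, 9.1, 7.5, 12.1 → max 12.1
Loop regrets: 1.5, 0.0, 11.0, 12.2 → max 12.2
Bypass regrets: 15.5, 6.1, 0.0, 0.1 → max 15.5
Coastal regrets: 5.8, 1.5, 12.0, 0.9 → max 12.0
Tunnel regrets: 2.6, 15.6, 4.9, 9.3 → max 15.6
Smallest max regret = 12.0 → Coastal.

maximax → Bridge; minimax regret → Coastal (disagree)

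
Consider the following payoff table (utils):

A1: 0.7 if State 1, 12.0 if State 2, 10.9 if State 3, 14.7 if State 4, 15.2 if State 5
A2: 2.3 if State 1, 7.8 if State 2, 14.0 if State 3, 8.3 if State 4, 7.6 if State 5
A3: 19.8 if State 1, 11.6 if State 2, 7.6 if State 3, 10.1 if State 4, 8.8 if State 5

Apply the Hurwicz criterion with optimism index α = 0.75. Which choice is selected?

A1: 0.75·15.2 + 0.25·0.7 = 11.575
A2: 0.75·14.0 + 0.25·2.3 = 11.075
A3: 0.75·19.8 + 0.25·7.6 = 16.75
Highest Hurwicz score = 16.75 → A3.

A3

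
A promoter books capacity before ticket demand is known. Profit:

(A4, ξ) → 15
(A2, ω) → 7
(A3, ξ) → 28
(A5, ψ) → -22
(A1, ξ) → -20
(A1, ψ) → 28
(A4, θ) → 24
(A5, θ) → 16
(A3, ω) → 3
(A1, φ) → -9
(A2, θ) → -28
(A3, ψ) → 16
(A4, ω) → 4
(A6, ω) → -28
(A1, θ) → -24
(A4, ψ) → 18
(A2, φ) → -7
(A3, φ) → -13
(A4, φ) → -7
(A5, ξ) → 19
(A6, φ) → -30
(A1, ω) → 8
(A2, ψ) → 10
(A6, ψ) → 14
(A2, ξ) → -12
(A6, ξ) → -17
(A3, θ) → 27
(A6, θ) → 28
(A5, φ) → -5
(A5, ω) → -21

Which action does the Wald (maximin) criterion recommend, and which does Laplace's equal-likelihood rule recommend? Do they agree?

maximin → A4; laplace → A3 (disagree)

Row minima: A1=-24, A2=-28, A3=-13, A4=-7, A5=-22, A6=-30
Best worst-case = -7 → A4.
Row averages: A1=-3.4, A2=-6, A3=12.2, A4=10.8, A5=-2.6, A6=-6.6
Highest average = 12.2 → A3.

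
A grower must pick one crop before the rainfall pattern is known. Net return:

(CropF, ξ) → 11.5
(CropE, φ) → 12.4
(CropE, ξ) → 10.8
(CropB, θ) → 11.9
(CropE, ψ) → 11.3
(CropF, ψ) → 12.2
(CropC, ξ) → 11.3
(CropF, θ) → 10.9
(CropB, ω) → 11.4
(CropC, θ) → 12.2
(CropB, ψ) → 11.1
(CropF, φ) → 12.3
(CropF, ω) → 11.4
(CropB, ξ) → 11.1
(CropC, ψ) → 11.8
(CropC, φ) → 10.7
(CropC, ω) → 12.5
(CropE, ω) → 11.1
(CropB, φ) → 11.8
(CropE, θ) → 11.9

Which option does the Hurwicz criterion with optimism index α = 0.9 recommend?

CropC

CropC: 0.9·12.5 + 0.1·10.7 = 12.32
CropF: 0.9·12.3 + 0.1·10.9 = 12.16
CropB: 0.9·11.9 + 0.1·11.1 = 11.82
CropE: 0.9·12.4 + 0.1·10.8 = 12.24
Highest Hurwicz score = 12.32 → CropC.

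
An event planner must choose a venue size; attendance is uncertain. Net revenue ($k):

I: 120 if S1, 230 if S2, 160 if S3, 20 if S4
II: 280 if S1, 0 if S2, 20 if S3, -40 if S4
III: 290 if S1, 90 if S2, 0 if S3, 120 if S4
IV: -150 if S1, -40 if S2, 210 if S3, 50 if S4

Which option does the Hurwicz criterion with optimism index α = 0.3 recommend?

I: 0.3·230 + 0.7·20 = 83
II: 0.3·280 + 0.7·(-40) = 56
III: 0.3·290 + 0.7·0 = 87
IV: 0.3·210 + 0.7·(-150) = -42
Highest Hurwicz score = 87 → III.

III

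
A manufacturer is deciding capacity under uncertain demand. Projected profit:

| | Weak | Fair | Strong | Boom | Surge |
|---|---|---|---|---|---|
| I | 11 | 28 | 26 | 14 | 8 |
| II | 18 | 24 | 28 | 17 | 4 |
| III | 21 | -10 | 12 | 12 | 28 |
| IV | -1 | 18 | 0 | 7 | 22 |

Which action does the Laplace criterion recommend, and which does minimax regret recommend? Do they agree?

laplace → II; minimax regret → I (disagree)

Row averages: I=17.4, II=18.2, III=12.6, IV=9.2
Highest average = 18.2 → II.
Column bests: Weak=21, Fair=28, Strong=28, Boom=17, Surge=28.
I regrets: 10, 0, 2, 3, 20 → max 20
II regrets: 3, 4, 0, 0, 24 → max 24
III regrets: 0, 38, 16, 5, 0 → max 38
IV regrets: 22, 10, 28, 10, 6 → max 28
Smallest max regret = 20 → I.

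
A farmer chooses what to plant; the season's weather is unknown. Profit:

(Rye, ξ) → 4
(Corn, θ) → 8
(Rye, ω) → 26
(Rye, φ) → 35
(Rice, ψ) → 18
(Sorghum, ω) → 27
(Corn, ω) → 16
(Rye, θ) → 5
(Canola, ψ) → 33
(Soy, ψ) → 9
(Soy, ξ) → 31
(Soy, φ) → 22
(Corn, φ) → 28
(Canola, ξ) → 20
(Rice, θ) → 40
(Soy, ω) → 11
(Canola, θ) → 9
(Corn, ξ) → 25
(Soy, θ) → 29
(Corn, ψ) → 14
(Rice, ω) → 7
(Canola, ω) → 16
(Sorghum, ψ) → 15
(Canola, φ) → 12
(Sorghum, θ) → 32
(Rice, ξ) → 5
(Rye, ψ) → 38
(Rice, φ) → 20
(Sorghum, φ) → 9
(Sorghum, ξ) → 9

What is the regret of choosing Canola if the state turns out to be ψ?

Best payoff under ψ is 38.
Regret = 38 − 33 = 5.

5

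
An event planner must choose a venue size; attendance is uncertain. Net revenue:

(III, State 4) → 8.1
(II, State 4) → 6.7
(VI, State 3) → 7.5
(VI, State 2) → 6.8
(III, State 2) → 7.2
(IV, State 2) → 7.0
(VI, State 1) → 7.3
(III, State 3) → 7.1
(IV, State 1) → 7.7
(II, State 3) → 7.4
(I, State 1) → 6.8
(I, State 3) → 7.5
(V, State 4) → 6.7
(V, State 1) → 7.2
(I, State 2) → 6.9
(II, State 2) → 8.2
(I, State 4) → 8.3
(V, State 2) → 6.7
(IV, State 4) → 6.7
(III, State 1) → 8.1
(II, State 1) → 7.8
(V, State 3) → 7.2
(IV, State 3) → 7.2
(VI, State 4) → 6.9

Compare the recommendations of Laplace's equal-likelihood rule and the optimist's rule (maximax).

Row averages: I=7.375, II=7.525, III=7.625, IV=7.15, V=6.95, VI=7.125
Highest average = 7.625 → III.
Row maxima: I=8.3, II=8.2, III=8.1, IV=7.7, V=7.2, VI=7.5
Best best-case = 8.3 → I.

laplace → III; maximax → I (disagree)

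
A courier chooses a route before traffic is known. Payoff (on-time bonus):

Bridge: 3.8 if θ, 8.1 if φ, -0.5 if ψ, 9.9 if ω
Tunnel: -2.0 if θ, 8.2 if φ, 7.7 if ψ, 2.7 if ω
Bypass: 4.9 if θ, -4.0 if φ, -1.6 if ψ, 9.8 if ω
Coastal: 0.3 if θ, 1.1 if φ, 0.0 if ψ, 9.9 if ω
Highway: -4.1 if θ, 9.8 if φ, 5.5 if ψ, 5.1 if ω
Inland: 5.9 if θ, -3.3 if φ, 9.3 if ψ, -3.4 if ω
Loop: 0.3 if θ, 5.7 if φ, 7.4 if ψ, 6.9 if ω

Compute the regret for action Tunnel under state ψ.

1.6

Best payoff under ψ is 9.3.
Regret = 9.3 − 7.7 = 1.6.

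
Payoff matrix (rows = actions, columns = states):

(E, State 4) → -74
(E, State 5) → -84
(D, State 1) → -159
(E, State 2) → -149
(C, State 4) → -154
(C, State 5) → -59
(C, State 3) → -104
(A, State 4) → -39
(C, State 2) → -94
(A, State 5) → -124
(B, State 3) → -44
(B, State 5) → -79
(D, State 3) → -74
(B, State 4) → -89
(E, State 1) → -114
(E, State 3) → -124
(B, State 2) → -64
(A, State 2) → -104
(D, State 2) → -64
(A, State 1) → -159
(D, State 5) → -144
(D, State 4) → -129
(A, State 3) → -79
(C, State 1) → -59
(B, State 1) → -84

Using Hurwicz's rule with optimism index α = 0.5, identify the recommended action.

A: 0.5·(-39) + 0.5·(-159) = -99
B: 0.5·(-44) + 0.5·(-89) = -66.5
C: 0.5·(-59) + 0.5·(-154) = -106.5
D: 0.5·(-64) + 0.5·(-159) = -111.5
E: 0.5·(-74) + 0.5·(-149) = -111.5
Highest Hurwicz score = -66.5 → B.

B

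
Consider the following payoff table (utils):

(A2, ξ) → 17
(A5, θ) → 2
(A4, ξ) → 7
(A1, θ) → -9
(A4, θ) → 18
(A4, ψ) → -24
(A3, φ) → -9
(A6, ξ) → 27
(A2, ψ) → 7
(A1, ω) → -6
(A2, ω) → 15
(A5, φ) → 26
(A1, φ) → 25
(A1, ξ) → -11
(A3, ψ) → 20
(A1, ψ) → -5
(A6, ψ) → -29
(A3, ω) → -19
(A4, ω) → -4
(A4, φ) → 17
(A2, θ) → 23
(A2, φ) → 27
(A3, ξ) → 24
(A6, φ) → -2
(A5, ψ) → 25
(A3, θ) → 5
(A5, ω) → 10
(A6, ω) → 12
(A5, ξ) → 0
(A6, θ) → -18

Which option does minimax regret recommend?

A2

Column bests: θ=23, φ=27, ψ=25, ω=15, ξ=27.
A1 regrets: 32, 2, 30, 21, 38 → max 38
A2 regrets: 0, 0, 18, 0, 10 → max 18
A3 regrets: 18, 36, 5, 34, 3 → max 36
A4 regrets: 5, 10, 49, 19, 20 → max 49
A5 regrets: 21, 1, 0, 5, 27 → max 27
A6 regrets: 41, 29, 54, 3, 0 → max 54
Smallest max regret = 18 → A2.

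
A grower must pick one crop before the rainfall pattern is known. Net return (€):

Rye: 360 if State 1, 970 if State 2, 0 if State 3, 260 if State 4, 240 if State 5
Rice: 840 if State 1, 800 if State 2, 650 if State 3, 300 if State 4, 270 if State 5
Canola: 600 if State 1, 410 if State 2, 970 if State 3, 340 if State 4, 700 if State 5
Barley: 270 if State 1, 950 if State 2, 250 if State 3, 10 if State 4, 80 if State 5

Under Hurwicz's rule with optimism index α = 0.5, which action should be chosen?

Canola

Rye: 0.5·970 + 0.5·0 = 485
Rice: 0.5·840 + 0.5·270 = 555
Canola: 0.5·970 + 0.5·340 = 655
Barley: 0.5·950 + 0.5·10 = 480
Highest Hurwicz score = 655 → Canola.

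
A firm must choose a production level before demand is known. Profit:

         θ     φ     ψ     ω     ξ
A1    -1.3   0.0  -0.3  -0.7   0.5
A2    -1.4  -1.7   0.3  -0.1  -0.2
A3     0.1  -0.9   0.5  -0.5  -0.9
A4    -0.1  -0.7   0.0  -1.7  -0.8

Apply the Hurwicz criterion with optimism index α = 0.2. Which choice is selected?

A3

A1: 0.2·0.5 + 0.8·(-1.3) = -0.94
A2: 0.2·0.3 + 0.8·(-1.7) = -1.3
A3: 0.2·0.5 + 0.8·(-0.9) = -0.62
A4: 0.2·0.0 + 0.8·(-1.7) = -1.36
Highest Hurwicz score = -0.62 → A3.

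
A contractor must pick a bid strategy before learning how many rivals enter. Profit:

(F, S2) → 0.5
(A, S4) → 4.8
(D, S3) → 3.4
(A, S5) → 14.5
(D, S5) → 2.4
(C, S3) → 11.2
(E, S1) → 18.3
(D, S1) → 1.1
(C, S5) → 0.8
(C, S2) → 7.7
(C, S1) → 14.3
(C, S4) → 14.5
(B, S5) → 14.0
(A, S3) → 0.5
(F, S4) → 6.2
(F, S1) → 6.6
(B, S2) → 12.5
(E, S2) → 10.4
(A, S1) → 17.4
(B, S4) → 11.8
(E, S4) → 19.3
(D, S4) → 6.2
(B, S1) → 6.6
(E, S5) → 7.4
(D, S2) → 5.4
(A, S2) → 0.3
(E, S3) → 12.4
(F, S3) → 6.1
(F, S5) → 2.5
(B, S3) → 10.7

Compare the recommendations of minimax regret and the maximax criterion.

minimax regret → E; maximax → E (agree)

Column bests: S1=18.3, S2=12.5, S3=12.4, S4=19.3, S5=14.5.
A regrets: 0.9, 12.2, 11.9, 14.5, 0.0 → max 14.5
B regrets: 11.7, 0.0, 1.7, 7.5, 0.5 → max 11.7
C regrets: 4.0, 4.8, 1.2, 4.8, 13.7 → max 13.7
D regrets: 17.2, 7.1, 9.0, 13.1, 12.1 → max 17.2
E regrets: 0.0, 2.1, 0.0, 0.0, 7.1 → max 7.1
F regrets: 11.7, 12.0, 6.3, 13.1, 12.0 → max 13.1
Smallest max regret = 7.1 → E.
Row maxima: A=17.4, B=14.0, C=14.5, D=6.2, E=19.3, F=6.6
Best best-case = 19.3 → E.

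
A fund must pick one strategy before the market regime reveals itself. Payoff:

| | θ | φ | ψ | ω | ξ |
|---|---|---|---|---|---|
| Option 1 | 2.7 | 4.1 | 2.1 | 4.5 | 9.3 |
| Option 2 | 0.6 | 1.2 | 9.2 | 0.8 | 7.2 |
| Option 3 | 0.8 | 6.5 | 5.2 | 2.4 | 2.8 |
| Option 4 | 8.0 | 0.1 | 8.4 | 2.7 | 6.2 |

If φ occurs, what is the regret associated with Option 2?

5.3

Best payoff under φ is 6.5.
Regret = 6.5 − 1.2 = 5.3.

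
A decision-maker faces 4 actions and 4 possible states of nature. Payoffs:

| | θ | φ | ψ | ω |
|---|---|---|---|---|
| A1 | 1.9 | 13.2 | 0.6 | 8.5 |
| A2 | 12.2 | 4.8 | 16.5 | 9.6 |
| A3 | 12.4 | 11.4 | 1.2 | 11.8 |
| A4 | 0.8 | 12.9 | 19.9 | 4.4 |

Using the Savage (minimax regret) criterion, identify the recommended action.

Column bests: θ=12.4, φ=13.2, ψ=19.9, ω=11.8.
A1 regrets: 10.5, 0.0, 19.3, 3.3 → max 19.3
A2 regrets: 0.2, 8.4, 3.4, 2.2 → max 8.4
A3 regrets: 0.0, 1.8, 18.7, 0.0 → max 18.7
A4 regrets: 11.6, 0.3, 0.0, 7.4 → max 11.6
Smallest max regret = 8.4 → A2.

A2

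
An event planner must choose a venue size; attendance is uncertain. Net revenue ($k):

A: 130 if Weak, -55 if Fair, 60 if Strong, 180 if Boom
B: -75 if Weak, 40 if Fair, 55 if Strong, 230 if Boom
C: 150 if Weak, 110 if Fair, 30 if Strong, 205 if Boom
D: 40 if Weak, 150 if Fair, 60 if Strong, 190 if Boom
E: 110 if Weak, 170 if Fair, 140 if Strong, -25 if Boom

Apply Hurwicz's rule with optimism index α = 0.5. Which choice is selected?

C

A: 0.5·180 + 0.5·(-55) = 62.5
B: 0.5·230 + 0.5·(-75) = 77.5
C: 0.5·205 + 0.5·30 = 117.5
D: 0.5·190 + 0.5·40 = 115
E: 0.5·170 + 0.5·(-25) = 72.5
Highest Hurwicz score = 117.5 → C.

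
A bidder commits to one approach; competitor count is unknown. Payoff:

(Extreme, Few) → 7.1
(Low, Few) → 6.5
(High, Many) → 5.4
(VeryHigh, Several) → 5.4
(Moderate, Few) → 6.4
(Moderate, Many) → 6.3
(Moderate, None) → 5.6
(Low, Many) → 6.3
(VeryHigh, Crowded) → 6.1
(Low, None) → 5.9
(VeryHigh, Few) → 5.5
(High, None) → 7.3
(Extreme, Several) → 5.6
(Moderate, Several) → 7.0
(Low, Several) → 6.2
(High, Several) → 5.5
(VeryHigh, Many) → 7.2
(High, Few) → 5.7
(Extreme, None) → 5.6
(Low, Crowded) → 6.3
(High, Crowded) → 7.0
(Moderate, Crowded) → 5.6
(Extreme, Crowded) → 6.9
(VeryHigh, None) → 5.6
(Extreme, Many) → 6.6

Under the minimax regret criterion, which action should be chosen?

Low

Column bests: None=7.3, Few=7.1, Several=7.0, Many=7.2, Crowded=7.0.
Low regrets: 1.4, 0.6, 0.8, 0.9, 0.7 → max 1.4
Moderate regrets: 1.7, 0.7, 0.0, 0.9, 1.4 → max 1.7
High regrets: 0.0, 1.4, 1.5, 1.8, 0.0 → max 1.8
VeryHigh regrets: 1.7, 1.6, 1.6, 0.0, 0.9 → max 1.7
Extreme regrets: 1.7, 0.0, 1.4, 0.6, 0.1 → max 1.7
Smallest max regret = 1.4 → Low.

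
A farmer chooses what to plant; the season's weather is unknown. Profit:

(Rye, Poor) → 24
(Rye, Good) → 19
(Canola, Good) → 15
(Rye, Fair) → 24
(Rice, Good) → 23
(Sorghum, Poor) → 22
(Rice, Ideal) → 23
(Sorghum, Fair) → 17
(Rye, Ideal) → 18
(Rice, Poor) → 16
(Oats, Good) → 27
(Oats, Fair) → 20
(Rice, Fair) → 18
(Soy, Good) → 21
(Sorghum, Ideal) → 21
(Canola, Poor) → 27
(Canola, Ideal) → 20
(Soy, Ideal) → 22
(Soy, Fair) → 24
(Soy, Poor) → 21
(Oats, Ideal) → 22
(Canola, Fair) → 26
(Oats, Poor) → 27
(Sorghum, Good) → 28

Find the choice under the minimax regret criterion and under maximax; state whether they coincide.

minimax regret → Oats; maximax → Sorghum (disagree)

Column bests: Poor=27, Fair=26, Good=28, Ideal=23.
Sorghum regrets: 5, 9, 0, 2 → max 9
Soy regrets: 6, 2, 7, 1 → max 7
Rye regrets: 3, 2, 9, 5 → max 9
Oats regrets: 0, 6, 1, 1 → max 6
Rice regrets: 11, 8, 5, 0 → max 11
Canola regrets: 0, 0, 13, 3 → max 13
Smallest max regret = 6 → Oats.
Row maxima: Sorghum=28, Soy=24, Rye=24, Oats=27, Rice=23, Canola=27
Best best-case = 28 → Sorghum.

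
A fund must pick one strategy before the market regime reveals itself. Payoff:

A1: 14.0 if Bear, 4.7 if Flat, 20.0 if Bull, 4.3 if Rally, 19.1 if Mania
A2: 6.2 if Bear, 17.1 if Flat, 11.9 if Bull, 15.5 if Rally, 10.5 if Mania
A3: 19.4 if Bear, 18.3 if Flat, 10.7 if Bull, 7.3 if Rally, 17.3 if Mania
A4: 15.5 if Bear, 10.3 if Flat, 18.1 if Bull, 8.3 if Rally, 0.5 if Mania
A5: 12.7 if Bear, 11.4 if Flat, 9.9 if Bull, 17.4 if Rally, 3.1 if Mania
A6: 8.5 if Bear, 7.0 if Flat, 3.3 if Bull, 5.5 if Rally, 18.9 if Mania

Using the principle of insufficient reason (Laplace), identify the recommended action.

Row averages: A1=12.42, A2=12.24, A3=14.6, A4=10.54, A5=10.9, A6=8.64
Highest average = 14.6 → A3.

A3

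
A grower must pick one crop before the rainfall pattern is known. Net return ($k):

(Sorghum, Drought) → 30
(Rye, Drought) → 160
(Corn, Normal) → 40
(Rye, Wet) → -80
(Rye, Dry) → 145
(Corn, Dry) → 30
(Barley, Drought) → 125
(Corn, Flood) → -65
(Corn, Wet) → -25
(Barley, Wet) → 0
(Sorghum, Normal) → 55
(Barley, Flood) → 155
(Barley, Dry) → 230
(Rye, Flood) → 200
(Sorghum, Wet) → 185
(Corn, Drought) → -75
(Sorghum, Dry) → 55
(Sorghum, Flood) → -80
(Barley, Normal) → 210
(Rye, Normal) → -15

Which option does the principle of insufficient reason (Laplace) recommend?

Barley

Row averages: Rye=82, Corn=-19, Sorghum=49, Barley=144
Highest average = 144 → Barley.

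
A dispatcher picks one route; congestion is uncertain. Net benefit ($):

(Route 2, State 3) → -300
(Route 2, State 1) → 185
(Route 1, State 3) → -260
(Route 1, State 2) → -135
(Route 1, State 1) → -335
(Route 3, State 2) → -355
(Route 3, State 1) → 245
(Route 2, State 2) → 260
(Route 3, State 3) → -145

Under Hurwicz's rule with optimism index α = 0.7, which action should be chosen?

Route 1: 0.7·(-135) + 0.3·(-335) = -195
Route 2: 0.7·260 + 0.3·(-300) = 92
Route 3: 0.7·245 + 0.3·(-355) = 65
Highest Hurwicz score = 92 → Route 2.

Route 2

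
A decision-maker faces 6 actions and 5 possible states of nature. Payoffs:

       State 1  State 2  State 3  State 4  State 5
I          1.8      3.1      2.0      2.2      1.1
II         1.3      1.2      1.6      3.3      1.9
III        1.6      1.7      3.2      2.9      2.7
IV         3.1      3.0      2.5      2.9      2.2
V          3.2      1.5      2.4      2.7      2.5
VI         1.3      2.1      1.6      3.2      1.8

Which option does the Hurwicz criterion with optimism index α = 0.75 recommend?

IV

I: 0.75·3.1 + 0.25·1.1 = 2.6
II: 0.75·3.3 + 0.25·1.2 = 2.775
III: 0.75·3.2 + 0.25·1.6 = 2.8
IV: 0.75·3.1 + 0.25·2.2 = 2.875
V: 0.75·3.2 + 0.25·1.5 = 2.775
VI: 0.75·3.2 + 0.25·1.3 = 2.725
Highest Hurwicz score = 2.875 → IV.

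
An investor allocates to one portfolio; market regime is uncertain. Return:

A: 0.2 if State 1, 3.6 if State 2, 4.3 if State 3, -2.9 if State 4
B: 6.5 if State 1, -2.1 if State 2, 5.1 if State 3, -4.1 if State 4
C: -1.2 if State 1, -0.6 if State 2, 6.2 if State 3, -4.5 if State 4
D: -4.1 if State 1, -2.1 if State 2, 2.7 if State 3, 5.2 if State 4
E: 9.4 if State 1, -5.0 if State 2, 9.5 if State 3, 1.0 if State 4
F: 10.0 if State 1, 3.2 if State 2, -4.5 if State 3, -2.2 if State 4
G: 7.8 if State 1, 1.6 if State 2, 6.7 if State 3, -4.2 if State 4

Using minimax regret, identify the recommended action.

E

Column bests: State 1=10.0, State 2=3.6, State 3=9.5, State 4=5.2.
A regrets: 9.8, 0.0, 5.2, 8.1 → max 9.8
B regrets: 3.5, 5.7, 4.4, 9.3 → max 9.3
C regrets: 11.2, 4.2, 3.3, 9.7 → max 11.2
D regrets: 14.1, 5.7, 6.8, 0.0 → max 14.1
E regrets: 0.6, 8.6, 0.0, 4.2 → max 8.6
F regrets: 0.0, 0.4, 14.0, 7.4 → max 14.0
G regrets: 2.2, 2.0, 2.8, 9.4 → max 9.4
Smallest max regret = 8.6 → E.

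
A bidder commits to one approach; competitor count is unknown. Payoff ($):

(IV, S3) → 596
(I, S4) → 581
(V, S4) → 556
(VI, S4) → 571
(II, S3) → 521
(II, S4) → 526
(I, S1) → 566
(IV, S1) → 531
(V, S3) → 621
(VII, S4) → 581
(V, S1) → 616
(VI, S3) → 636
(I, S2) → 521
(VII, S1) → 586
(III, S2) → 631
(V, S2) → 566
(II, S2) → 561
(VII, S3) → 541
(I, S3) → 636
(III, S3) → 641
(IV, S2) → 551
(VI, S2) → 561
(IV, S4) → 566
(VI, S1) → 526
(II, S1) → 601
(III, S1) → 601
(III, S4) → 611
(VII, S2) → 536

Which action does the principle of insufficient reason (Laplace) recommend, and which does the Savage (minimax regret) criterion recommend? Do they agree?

laplace → III; minimax regret → III (agree)

Row averages: I=576, II=552.25, III=621, IV=561, V=589.75, VI=573.5, VII=561
Highest average = 621 → III.
Column bests: S1=616, S2=631, S3=641, S4=611.
I regrets: 50, 110, 5, 30 → max 110
II regrets: 15, 70, 120, 85 → max 120
III regrets: 15, 0, 0, 0 → max 15
IV regrets: 85, 80, 45, 45 → max 85
V regrets: 0, 65, 20, 55 → max 65
VI regrets: 90, 70, 5, 40 → max 90
VII regrets: 30, 95, 100, 30 → max 100
Smallest max regret = 15 → III.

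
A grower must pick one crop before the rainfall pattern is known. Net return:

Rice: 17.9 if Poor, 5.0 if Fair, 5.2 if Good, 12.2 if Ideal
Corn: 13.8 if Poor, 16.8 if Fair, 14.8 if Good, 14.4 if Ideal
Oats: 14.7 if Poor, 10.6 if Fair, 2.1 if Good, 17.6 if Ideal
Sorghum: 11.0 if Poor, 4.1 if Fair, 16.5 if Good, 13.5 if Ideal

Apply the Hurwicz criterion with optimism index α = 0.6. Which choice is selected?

Corn

Rice: 0.6·17.9 + 0.4·5.0 = 12.74
Corn: 0.6·16.8 + 0.4·13.8 = 15.6
Oats: 0.6·17.6 + 0.4·2.1 = 11.4
Sorghum: 0.6·16.5 + 0.4·4.1 = 11.54
Highest Hurwicz score = 15.6 → Corn.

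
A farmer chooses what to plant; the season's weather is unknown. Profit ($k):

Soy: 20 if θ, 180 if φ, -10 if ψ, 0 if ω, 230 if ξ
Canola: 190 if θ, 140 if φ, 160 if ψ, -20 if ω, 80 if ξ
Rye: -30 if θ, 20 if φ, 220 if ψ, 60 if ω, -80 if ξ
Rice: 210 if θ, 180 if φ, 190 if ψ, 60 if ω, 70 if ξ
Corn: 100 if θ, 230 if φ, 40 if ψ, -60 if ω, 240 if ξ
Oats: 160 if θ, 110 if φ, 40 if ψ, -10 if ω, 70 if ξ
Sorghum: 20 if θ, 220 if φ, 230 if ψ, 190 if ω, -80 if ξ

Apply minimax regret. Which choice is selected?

Column bests: θ=210, φ=230, ψ=230, ω=190, ξ=240.
Soy regrets: 190, 50, 240, 190, 10 → max 240
Canola regrets: 20, 90, 70, 210, 160 → max 210
Rye regrets: 240, 210, 10, 130, 320 → max 320
Rice regrets: 0, 50, 40, 130, 170 → max 170
Corn regrets: 110, 0, 190, 250, 0 → max 250
Oats regrets: 50, 120, 190, 200, 170 → max 200
Sorghum regrets: 190, 10, 0, 0, 320 → max 320
Smallest max regret = 170 → Rice.

Rice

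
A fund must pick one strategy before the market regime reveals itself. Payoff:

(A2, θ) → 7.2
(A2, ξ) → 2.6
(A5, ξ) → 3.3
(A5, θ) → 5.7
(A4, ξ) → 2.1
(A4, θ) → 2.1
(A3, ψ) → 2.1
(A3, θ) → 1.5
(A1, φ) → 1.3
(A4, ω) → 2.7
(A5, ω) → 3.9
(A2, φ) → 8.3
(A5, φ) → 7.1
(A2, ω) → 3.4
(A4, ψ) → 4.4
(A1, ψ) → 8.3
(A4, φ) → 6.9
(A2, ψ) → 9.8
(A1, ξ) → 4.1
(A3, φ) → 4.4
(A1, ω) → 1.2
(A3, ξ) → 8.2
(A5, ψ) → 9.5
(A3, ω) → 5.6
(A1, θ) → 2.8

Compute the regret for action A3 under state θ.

Best payoff under θ is 7.2.
Regret = 7.2 − 1.5 = 5.7.

5.7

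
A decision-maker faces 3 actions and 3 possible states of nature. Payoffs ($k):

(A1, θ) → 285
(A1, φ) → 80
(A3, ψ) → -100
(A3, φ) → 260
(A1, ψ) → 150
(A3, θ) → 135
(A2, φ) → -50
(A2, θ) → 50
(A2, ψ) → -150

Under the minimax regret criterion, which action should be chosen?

Column bests: θ=285, φ=260, ψ=150.
A1 regrets: 0, 180, 0 → max 180
A2 regrets: 235, 310, 300 → max 310
A3 regrets: 150, 0, 250 → max 250
Smallest max regret = 180 → A1.

A1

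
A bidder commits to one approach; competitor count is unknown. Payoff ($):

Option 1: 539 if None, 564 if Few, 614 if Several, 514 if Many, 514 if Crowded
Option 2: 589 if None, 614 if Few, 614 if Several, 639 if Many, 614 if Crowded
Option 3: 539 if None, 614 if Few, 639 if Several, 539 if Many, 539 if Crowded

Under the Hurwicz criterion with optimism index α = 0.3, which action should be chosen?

Option 1: 0.3·614 + 0.7·514 = 544
Option 2: 0.3·639 + 0.7·589 = 604
Option 3: 0.3·639 + 0.7·539 = 569
Highest Hurwicz score = 604 → Option 2.

Option 2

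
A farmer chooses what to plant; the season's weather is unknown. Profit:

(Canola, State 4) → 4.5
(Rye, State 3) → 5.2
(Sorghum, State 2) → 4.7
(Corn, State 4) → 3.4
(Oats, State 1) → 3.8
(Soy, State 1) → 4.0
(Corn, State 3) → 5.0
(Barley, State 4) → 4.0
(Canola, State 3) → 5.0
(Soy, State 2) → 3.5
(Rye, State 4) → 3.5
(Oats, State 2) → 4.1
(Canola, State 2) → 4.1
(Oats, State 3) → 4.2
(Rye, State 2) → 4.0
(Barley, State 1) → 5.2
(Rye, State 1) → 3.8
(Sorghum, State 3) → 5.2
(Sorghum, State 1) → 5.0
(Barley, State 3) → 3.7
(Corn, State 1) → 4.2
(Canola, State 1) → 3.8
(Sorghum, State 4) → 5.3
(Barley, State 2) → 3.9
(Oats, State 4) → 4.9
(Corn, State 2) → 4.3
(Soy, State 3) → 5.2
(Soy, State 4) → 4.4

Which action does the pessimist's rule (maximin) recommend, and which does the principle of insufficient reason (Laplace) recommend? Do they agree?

Row minima: Rye=3.5, Soy=3.5, Corn=3.4, Barley=3.7, Canola=3.8, Oats=3.8, Sorghum=4.7
Best worst-case = 4.7 → Sorghum.
Row averages: Rye=4.125, Soy=4.275, Corn=4.225, Barley=4.2, Canola=4.35, Oats=4.25, Sorghum=5.05
Highest average = 5.05 → Sorghum.

maximin → Sorghum; laplace → Sorghum (agree)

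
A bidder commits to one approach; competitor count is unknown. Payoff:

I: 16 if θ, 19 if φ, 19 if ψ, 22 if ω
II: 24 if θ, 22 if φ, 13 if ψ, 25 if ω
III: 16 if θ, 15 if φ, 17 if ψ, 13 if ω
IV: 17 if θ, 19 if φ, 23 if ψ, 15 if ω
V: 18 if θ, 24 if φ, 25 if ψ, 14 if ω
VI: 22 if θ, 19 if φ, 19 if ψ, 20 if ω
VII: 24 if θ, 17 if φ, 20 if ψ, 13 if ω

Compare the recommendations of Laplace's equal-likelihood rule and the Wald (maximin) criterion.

laplace → II; maximin → VI (disagree)

Row averages: I=19, II=21, III=15.25, IV=18.5, V=20.25, VI=20, VII=18.5
Highest average = 21 → II.
Row minima: I=16, II=13, III=13, IV=15, V=14, VI=19, VII=13
Best worst-case = 19 → VI.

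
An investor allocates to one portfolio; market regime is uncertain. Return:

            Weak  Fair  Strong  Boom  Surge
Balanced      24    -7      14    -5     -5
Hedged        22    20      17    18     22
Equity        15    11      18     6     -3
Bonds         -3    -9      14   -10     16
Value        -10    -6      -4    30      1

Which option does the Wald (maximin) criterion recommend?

Row minima: Balanced=-7, Hedged=17, Equity=-3, Bonds=-10, Value=-10
Best worst-case = 17 → Hedged.

Hedged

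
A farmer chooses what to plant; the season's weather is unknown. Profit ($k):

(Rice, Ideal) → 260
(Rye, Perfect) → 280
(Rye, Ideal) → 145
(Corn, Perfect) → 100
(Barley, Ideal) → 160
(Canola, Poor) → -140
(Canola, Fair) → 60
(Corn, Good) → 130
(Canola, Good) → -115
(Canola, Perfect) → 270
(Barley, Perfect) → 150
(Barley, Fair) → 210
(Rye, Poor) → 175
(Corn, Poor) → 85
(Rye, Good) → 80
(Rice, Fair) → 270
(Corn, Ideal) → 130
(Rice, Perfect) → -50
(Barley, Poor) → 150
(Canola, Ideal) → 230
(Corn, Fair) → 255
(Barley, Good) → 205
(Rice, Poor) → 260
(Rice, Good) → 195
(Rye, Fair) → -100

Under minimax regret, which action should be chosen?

Column bests: Poor=260, Fair=270, Good=205, Ideal=260, Perfect=280.
Barley regrets: 110, 60, 0, 100, 130 → max 130
Corn regrets: 175, 15, 75, 130, 180 → max 180
Rye regrets: 85, 370, 125, 115, 0 → max 370
Rice regrets: 0, 0, 10, 0, 330 → max 330
Canola regrets: 400, 210, 320, 30, 10 → max 400
Smallest max regret = 130 → Barley.

Barley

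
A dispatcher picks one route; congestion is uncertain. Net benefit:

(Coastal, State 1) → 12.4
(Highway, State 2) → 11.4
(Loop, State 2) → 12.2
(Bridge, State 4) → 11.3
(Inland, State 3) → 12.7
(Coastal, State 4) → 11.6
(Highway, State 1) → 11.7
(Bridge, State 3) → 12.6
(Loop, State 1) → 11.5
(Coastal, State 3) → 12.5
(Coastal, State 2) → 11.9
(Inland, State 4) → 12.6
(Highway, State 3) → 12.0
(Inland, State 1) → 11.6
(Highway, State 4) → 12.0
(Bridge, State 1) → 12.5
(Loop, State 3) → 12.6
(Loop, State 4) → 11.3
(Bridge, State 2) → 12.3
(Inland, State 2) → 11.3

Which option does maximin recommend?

Row minima: Loop=11.3, Coastal=11.6, Bridge=11.3, Highway=11.4, Inland=11.3
Best worst-case = 11.6 → Coastal.

Coastal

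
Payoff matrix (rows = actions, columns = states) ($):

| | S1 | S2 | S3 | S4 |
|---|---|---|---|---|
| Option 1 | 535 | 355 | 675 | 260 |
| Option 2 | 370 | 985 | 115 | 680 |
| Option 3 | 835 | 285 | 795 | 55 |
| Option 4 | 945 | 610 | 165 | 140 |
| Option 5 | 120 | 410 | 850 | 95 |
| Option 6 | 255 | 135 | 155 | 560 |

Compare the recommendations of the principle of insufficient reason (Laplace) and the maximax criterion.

Row averages: Option 1=456.25, Option 2=537.5, Option 3=492.5, Option 4=465, Option 5=368.75, Option 6=276.25
Highest average = 537.5 → Option 2.
Row maxima: Option 1=675, Option 2=985, Option 3=835, Option 4=945, Option 5=850, Option 6=560
Best best-case = 985 → Option 2.

laplace → Option 2; maximax → Option 2 (agree)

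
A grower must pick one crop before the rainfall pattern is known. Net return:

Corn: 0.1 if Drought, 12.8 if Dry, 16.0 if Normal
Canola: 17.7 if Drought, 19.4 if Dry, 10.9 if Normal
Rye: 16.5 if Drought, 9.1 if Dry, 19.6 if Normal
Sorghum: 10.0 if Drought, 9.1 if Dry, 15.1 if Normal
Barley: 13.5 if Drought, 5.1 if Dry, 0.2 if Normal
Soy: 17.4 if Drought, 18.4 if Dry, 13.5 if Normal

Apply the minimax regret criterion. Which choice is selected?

Soy

Column bests: Drought=17.7, Dry=19.4, Normal=19.6.
Corn regrets: 17.6, 6.6, 3.6 → max 17.6
Canola regrets: 0.0, 0.0, 8.7 → max 8.7
Rye regrets: 1.2, 10.3, 0.0 → max 10.3
Sorghum regrets: 7.7, 10.3, 4.5 → max 10.3
Barley regrets: 4.2, 14.3, 19.4 → max 19.4
Soy regrets: 0.3, 1.0, 6.1 → max 6.1
Smallest max regret = 6.1 → Soy.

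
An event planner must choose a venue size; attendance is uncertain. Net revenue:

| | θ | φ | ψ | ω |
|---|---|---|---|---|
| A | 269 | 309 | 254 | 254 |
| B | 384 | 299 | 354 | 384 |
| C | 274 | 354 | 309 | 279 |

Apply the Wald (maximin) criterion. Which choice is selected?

B

Row minima: A=254, B=299, C=274
Best worst-case = 299 → B.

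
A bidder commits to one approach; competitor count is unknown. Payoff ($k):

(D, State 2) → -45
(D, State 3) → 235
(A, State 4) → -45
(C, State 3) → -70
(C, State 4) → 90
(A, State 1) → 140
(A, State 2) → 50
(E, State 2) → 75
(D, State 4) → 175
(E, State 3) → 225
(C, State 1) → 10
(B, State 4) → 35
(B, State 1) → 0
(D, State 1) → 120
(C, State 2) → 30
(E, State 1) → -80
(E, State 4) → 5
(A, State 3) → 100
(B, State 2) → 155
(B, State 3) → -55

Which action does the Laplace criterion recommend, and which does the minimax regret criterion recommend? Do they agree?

laplace → D; minimax regret → D (agree)

Row averages: A=61.25, B=33.75, C=15, D=121.25, E=56.25
Highest average = 121.25 → D.
Column bests: State 1=140, State 2=155, State 3=235, State 4=175.
A regrets: 0, 105, 135, 220 → max 220
B regrets: 140, 0, 290, 140 → max 290
C regrets: 130, 125, 305, 85 → max 305
D regrets: 20, 200, 0, 0 → max 200
E regrets: 220, 80, 10, 170 → max 220
Smallest max regret = 200 → D.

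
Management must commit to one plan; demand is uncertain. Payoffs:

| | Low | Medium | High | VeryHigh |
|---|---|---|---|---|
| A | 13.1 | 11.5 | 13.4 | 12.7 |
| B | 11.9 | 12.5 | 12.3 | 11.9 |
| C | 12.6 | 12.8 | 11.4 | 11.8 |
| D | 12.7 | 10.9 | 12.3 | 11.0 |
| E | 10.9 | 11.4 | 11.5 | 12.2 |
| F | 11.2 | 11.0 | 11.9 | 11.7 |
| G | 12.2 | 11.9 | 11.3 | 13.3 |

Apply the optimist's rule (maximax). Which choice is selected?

Row maxima: A=13.4, B=12.5, C=12.8, D=12.7, E=12.2, F=11.9, G=13.3
Best best-case = 13.4 → A.

A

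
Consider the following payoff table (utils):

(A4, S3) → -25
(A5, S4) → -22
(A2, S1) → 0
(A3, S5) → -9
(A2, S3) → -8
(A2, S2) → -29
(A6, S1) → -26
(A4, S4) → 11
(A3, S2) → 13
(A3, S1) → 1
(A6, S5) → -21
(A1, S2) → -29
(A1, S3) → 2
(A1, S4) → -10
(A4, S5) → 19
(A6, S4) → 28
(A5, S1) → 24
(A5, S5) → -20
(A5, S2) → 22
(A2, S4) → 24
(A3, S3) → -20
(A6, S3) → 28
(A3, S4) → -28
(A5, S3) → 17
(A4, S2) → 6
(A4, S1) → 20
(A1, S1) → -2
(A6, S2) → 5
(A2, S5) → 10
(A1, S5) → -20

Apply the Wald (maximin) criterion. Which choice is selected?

Row minima: A1=-29, A2=-29, A3=-28, A4=-25, A5=-22, A6=-26
Best worst-case = -22 → A5.

A5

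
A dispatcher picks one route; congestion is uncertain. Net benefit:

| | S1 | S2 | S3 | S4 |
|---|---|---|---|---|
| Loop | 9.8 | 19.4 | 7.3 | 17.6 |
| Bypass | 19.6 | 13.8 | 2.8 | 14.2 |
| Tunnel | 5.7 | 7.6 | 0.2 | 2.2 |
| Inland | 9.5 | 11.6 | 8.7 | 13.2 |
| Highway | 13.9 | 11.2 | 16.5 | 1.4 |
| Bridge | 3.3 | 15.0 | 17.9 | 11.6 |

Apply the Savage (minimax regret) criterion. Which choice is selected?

Column bests: S1=19.6, S2=19.4, S3=17.9, S4=17.6.
Loop regrets: 9.8, 0.0, 10.6, 0.0 → max 10.6
Bypass regrets: 0.0, 5.6, 15.1, 3.4 → max 15.1
Tunnel regrets: 13.9, 11.8, 17.7, 15.4 → max 17.7
Inland regrets: 10.1, 7.8, 9.2, 4.4 → max 10.1
Highway regrets: 5.7, 8.2, 1.4, 16.2 → max 16.2
Bridge regrets: 16.3, 4.4, 0.0, 6.0 → max 16.3
Smallest max regret = 10.1 → Inland.

Inland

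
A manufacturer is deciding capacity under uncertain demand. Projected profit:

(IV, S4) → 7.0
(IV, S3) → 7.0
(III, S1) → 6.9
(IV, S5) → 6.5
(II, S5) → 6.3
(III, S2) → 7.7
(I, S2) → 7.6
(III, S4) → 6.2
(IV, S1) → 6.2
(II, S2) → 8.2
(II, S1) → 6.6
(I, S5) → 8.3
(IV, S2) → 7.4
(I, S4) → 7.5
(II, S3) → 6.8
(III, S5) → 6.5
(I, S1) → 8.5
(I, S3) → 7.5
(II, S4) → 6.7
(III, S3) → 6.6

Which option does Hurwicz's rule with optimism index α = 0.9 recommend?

I

I: 0.9·8.5 + 0.1·7.5 = 8.4
II: 0.9·8.2 + 0.1·6.3 = 8.01
III: 0.9·7.7 + 0.1·6.2 = 7.55
IV: 0.9·7.4 + 0.1·6.2 = 7.28
Highest Hurwicz score = 8.4 → I.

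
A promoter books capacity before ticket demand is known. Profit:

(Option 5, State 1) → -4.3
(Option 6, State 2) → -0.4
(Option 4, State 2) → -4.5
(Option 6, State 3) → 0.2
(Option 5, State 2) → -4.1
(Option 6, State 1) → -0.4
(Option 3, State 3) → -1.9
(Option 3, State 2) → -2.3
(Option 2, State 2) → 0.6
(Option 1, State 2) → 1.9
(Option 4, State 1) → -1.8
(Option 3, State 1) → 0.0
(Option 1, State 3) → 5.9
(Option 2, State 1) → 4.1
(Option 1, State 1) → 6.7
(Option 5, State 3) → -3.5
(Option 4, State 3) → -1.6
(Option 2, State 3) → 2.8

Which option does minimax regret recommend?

Option 1

Column bests: State 1=6.7, State 2=1.9, State 3=5.9.
Option 1 regrets: 0.0, 0.0, 0.0 → max 0.0
Option 2 regrets: 2.6, 1.3, 3.1 → max 3.1
Option 3 regrets: 6.7, 4.2, 7.8 → max 7.8
Option 4 regrets: 8.5, 6.4, 7.5 → max 8.5
Option 5 regrets: 11.0, 6.0, 9.4 → max 11.0
Option 6 regrets: 7.1, 2.3, 5.7 → max 7.1
Smallest max regret = 0.0 → Option 1.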